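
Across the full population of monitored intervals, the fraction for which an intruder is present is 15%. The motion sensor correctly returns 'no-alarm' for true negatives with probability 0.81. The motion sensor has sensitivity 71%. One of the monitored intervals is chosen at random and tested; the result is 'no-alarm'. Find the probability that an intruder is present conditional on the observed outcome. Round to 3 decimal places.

P(H | E) ≈ 0.059

Write H for 'an intruder is present'. Prior odds H:¬H = 0.15/0.85 = 0.17647. For the 'no-alarm' outcome, the likelihood ratio is 0.29/0.81 = 0.35802.
Posterior odds = 0.17647 × 0.35802 = 0.063181, so P(H|E) = 0.063181/(1+0.063181) = 0.059.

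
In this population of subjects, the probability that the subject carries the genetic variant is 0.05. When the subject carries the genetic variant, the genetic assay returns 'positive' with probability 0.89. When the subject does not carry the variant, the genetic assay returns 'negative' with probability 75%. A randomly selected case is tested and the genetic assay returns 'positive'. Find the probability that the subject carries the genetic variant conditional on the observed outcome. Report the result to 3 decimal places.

P(H | E) ≈ 0.158

Let H be the event that the subject carries the genetic variant. P(H) = 0.05, so P(¬H) = 0.95. With E the 'positive' result, P(E|H) = 0.89 and P(E|¬H) = 0.25.
P(E) = 0.89·0.05 + 0.25·0.95 = 0.044500 + 0.23750 = 0.28200.
By Bayes' theorem, P(H|E) = 0.044500 / 0.28200 = 0.158.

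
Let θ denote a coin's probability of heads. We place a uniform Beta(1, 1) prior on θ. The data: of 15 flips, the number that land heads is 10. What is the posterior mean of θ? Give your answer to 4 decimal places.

Posterior mean ≈ 0.6471

The binomial likelihood is conjugate to the Beta prior: with 10 successes and 5 failures, the posterior is Beta(1+10, 1+5) = Beta(11, 6).
Posterior mean = α/(α+β) = 11/17 = 0.6471.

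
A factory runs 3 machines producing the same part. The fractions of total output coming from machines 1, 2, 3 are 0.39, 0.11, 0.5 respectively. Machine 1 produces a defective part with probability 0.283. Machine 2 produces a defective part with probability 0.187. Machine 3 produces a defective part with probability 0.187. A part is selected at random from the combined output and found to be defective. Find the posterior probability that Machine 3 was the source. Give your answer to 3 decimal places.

P(defective|M1) = 0.283; P(defective|M2) = 0.187; P(defective|M3) = 0.187.
Prior × likelihood for each source: 0.39·0.283=0.1104, 0.11·0.187=0.02057, 0.5·0.187=0.09350. Summing gives P(defective) = 0.22444.
P(Machine 3 | defective) = 0.09350 / 0.22444 = 0.417.

Posterior probability ≈ 0.417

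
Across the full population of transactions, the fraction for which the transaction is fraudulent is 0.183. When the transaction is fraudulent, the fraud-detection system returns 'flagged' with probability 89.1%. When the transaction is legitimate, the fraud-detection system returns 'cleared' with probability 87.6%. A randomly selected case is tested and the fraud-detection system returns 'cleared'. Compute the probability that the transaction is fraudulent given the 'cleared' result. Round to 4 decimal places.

Write H for 'the transaction is fraudulent'. Prior odds H:¬H = 0.183/0.817 = 0.22399. For the 'cleared' outcome, the likelihood ratio is 0.109/0.876 = 0.12443.
Posterior odds = 0.22399 × 0.12443 = 0.027871, so P(H|E) = 0.027871/(1+0.027871) = 0.0271.

P(H | E) ≈ 0.0271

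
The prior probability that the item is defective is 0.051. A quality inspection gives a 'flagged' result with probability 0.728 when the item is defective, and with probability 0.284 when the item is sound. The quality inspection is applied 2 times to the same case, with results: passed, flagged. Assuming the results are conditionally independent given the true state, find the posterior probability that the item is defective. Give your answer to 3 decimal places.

Posterior P(H) ≈ 0.050

Let H be the event that the item is defective; start with P(H) = 0.051. P('flagged'|H) = 0.728, P('flagged'|¬H) = 0.284.
Update on result 1 ('passed'): P(H) ← 0.272·0.0510 / (0.272·0.0510 + 0.716·0.9490) = 0.013872/0.69336 = 0.0200.
Update on result 2 ('flagged'): P(H) ← 0.728·0.0200 / (0.728·0.0200 + 0.284·0.9800) = 0.014565/0.29288 = 0.0497.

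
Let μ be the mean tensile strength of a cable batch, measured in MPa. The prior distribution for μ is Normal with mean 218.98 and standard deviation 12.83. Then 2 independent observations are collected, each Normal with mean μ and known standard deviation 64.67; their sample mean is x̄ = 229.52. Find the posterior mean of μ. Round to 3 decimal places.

With known σ, the Normal prior is conjugate. Weight on the data is w = (n/σ²)/(n/σ² + 1/τ₀²) = 0.00047822/(0.00047822+0.00607501) = 0.072974.
Posterior mean = w·x̄ + (1−w)·μ₀ = 0.072974·229.52 + 0.92703·218.98 = 219.749.

Posterior mean ≈ 219.749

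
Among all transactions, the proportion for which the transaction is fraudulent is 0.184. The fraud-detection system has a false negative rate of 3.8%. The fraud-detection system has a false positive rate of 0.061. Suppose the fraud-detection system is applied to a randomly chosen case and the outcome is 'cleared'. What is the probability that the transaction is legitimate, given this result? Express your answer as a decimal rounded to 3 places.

P(¬H | E) ≈ 0.991

Let H be the event that the transaction is fraudulent. P(H) = 0.184, so P(¬H) = 0.816. With E the 'cleared' result, P(E|H) = 0.038 and P(E|¬H) = 0.939.
P(E) = 0.038·0.184 + 0.939·0.816 = 0.0069920 + 0.76622 = 0.77322.
By Bayes' theorem, P(H|E) = 0.0069920 / 0.77322 = 0.009. Hence P(¬H|E) = 1 − 0.009 = 0.991.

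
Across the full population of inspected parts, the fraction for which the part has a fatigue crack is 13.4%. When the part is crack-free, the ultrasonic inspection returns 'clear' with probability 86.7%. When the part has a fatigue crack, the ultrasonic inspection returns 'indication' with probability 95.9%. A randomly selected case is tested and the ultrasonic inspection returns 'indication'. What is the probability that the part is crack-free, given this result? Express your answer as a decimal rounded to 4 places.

P(¬H | E) ≈ 0.4727

Let H be the event that the part has a fatigue crack. P(H) = 0.134, so P(¬H) = 0.866. With E the 'indication' result, P(E|H) = 0.959 and P(E|¬H) = 0.133.
P(E) = 0.959·0.134 + 0.133·0.866 = 0.12851 + 0.11518 = 0.24368.
By Bayes' theorem, P(H|E) = 0.12851 / 0.24368 = 0.5273. Hence P(¬H|E) = 1 − 0.5273 = 0.4727.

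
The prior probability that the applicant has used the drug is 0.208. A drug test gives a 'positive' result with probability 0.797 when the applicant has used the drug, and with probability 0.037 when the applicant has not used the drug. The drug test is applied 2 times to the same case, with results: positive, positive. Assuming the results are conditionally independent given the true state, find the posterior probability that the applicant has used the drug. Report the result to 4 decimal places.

With H the event that the applicant has used the drug, the joint likelihood of the observed sequence is P(data|H) = 0.797·0.797 = 0.63521 and P(data|¬H) = 0.037·0.037 = 0.0013690.
Bayes: P(H|data) = 0.208·0.63521 / (0.208·0.63521 + 0.792·0.0013690) = 0.13212/0.13321 = 0.9919.

Posterior P(H) ≈ 0.9919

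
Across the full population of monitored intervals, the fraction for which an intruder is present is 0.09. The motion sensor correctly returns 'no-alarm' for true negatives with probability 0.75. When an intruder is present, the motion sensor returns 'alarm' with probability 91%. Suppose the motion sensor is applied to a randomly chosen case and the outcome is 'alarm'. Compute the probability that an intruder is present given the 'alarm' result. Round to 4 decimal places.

P(H | E) ≈ 0.2647

Write H for 'an intruder is present'. Prior odds H:¬H = 0.09/0.91 = 0.098901. For the 'alarm' outcome, the likelihood ratio is 0.91/0.25 = 3.6400.
Posterior odds = 0.098901 × 3.6400 = 0.36000, so P(H|E) = 0.36000/(1+0.36000) = 0.2647.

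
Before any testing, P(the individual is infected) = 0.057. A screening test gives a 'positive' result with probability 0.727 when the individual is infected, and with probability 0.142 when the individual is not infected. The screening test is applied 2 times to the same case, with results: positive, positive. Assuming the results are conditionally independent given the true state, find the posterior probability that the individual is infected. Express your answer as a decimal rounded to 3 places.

Posterior P(H) ≈ 0.613

Let H be the event that the individual is infected; start with P(H) = 0.057. P('positive'|H) = 0.727, P('positive'|¬H) = 0.142.
Update on result 1 ('positive'): P(H) ← 0.727·0.0570 / (0.727·0.0570 + 0.142·0.9430) = 0.041439/0.17534 = 0.2363.
Update on result 2 ('positive'): P(H) ← 0.727·0.2363 / (0.727·0.2363 + 0.142·0.7637) = 0.17181/0.28025 = 0.6131.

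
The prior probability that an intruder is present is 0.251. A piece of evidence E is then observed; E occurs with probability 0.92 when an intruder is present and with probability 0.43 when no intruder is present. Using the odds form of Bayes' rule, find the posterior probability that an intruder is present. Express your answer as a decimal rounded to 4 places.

Prior odds = 0.251/(1−0.251) = 0.33511. In log-odds, ln(0.33511) = -1.0933.
Add log likelihood ratio: ln(2.1395) = 0.76059.
Posterior log-odds = -0.33270, so posterior odds = exp(-0.33270) = 0.71699. Converting, P(H|E) = 0.71699/1.7170 = 0.4176.

Posterior probability ≈ 0.4176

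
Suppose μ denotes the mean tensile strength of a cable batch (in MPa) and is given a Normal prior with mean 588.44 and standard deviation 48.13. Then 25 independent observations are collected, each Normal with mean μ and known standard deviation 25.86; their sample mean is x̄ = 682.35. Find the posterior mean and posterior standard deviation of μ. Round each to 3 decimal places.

Posterior mean ≈ 681.278; posterior SD ≈ 5.142

With known σ, the Normal prior is conjugate. Weight on the data is w = (n/σ²)/(n/σ² + 1/τ₀²) = 0.0373838/(0.0373838+0.00043169) = 0.98858.
Posterior mean = w·x̄ + (1−w)·μ₀ = 0.98858·682.35 + 0.011416·588.44 = 681.278. Posterior variance = 1/(0.0373838+0.00043169) = 26.4442, so SD = 5.142.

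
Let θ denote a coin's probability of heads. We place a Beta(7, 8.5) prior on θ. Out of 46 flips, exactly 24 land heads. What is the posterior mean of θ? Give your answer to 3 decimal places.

Observing 24 successes and 22 failures updates Beta(7, 8.5) by adding the success and failure counts to the two shape parameters: α = 7+24 = 31, β = 8.5+22 = 30.5.
Posterior mean = α/(α+β) = 31/61.5 = 0.504.

Posterior mean ≈ 0.504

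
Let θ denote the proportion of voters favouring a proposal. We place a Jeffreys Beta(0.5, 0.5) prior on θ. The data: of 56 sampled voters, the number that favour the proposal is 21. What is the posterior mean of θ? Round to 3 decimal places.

Posterior mean ≈ 0.377

The binomial likelihood is conjugate to the Beta prior: with 21 successes and 35 failures, the posterior is Beta(0.5+21, 0.5+35) = Beta(21.5, 35.5).
E[θ | data] = 21.5/(21.5+35.5) = 0.377.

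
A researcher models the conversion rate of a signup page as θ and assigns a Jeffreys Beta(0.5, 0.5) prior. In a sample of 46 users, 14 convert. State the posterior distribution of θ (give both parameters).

The binomial likelihood is conjugate to the Beta prior: with 14 successes and 32 failures, the posterior is Beta(0.5+14, 0.5+32) = Beta(14.5, 32.5).

Posterior: Beta(14.5, 32.5)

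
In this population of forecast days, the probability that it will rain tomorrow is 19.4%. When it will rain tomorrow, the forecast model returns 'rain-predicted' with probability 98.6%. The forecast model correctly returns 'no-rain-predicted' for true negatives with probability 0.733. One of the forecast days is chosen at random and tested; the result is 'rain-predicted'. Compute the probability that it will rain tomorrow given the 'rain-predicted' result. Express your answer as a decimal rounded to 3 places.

Write H for 'it will rain tomorrow'. Prior odds H:¬H = 0.194/0.806 = 0.24069. For the 'rain-predicted' outcome, the likelihood ratio is 0.986/0.267 = 3.6929.
Posterior odds = 0.24069 × 3.6929 = 0.88886, so P(H|E) = 0.88886/(1+0.88886) = 0.471.

P(H | E) ≈ 0.471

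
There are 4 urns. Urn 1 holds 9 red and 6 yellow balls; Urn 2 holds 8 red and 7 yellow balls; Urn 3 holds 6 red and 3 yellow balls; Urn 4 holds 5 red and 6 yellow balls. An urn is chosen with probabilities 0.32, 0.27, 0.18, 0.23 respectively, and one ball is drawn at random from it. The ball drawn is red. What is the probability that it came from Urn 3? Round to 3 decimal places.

P(red|Urn 1) = 0.6; P(red|Urn 2) = 0.5333; P(red|Urn 3) = 0.6667; P(red|Urn 4) = 0.4545.
Prior × likelihood for each source: 0.32·0.6=0.1920, 0.27·0.5333=0.1440, 0.18·0.6667=0.1200, 0.23·0.4545=0.1045. Summing gives P(red) = 0.56055.
P(Urn 3 | red) = 0.1200 / 0.56055 = 0.214.

Posterior probability ≈ 0.214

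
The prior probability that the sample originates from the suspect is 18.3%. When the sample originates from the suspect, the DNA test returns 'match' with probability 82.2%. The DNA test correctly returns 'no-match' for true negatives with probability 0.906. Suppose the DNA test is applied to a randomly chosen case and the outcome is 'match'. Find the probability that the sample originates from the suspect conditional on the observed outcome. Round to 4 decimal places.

P(H | E) ≈ 0.6620

Write H for 'the sample originates from the suspect'. Prior odds H:¬H = 0.183/0.817 = 0.22399. For the 'match' outcome, the likelihood ratio is 0.822/0.094 = 8.7447.
Posterior odds = 0.22399 × 8.7447 = 1.9587, so P(H|E) = 1.9587/(1+1.9587) = 0.6620.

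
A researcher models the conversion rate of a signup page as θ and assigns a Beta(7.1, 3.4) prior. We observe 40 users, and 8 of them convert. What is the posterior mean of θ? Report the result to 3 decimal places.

The binomial likelihood is conjugate to the Beta prior: with 8 successes and 32 failures, the posterior is Beta(7.1+8, 3.4+32) = Beta(15.1, 35.4).
Posterior mean = α/(α+β) = 15.1/50.5 = 0.299.

Posterior mean ≈ 0.299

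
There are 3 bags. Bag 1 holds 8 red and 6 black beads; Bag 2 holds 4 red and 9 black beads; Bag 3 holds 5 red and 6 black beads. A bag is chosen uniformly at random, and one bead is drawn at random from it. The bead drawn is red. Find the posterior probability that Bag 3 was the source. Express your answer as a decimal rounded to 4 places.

Posterior probability ≈ 0.3408

P(red|Bag 1) = 0.5714; P(red|Bag 2) = 0.3077; P(red|Bag 3) = 0.4545.
Prior × likelihood for each source: 0.333333·0.5714=0.1905, 0.333333·0.3077=0.1026, 0.333333·0.4545=0.1515. Summing gives P(red) = 0.44456.
P(Bag 3 | red) = 0.1515 / 0.44456 = 0.3408.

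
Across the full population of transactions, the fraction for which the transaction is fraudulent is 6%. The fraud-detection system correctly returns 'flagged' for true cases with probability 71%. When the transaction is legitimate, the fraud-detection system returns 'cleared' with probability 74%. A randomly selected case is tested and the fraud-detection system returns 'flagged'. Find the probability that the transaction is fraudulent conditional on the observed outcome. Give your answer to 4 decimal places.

P(H | E) ≈ 0.1484

Let H be the event that the transaction is fraudulent. P(H) = 0.06, so P(¬H) = 0.94. With E the 'flagged' result, P(E|H) = 0.71 and P(E|¬H) = 0.26.
P(E) = 0.71·0.06 + 0.26·0.94 = 0.042600 + 0.24440 = 0.28700.
By Bayes' theorem, P(H|E) = 0.042600 / 0.28700 = 0.1484.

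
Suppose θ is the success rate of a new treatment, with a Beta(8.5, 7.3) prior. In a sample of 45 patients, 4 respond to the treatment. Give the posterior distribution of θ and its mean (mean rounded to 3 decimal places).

The binomial likelihood is conjugate to the Beta prior: with 4 successes and 41 failures, the posterior is Beta(8.5+4, 7.3+41) = Beta(12.5, 48.3).
Posterior mean = α/(α+β) = 12.5/60.8 = 0.206.

Posterior: Beta(12.5, 48.3); mean ≈ 0.206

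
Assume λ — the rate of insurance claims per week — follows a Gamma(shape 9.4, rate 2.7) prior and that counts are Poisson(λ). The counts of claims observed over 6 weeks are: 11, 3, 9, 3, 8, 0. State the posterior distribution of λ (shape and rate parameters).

Total count ∑xᵢ = 34 over n = 6 weeks.
Gamma is conjugate to the Poisson likelihood: posterior is Gamma(shape = 9.4+34 = 43.4, rate = 2.7+6 = 8.7).

Posterior: Gamma(shape=43.4, rate=8.7)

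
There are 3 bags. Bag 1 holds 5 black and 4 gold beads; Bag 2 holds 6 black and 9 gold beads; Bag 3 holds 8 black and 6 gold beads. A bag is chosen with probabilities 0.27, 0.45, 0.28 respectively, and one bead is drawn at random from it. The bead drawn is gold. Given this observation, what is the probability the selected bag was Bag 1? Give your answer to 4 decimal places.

Tabulate prior·likelihood by source: [1] prior 0.27, lik 0.4444, product 0.1200; [2] prior 0.45, lik 0.6, product 0.2700; [3] prior 0.28, lik 0.4286, product 0.1200.
Normalizing constant = 0.51000; the posterior for Bag 1 is its product over the sum, 0.1200/0.51000 = 0.2353.

Posterior probability ≈ 0.2353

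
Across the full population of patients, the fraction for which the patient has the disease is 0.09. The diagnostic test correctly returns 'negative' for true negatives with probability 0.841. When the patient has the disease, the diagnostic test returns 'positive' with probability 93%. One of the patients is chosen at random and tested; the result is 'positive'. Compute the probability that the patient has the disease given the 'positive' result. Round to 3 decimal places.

P(H | E) ≈ 0.366

Write H for 'the patient has the disease'. Prior odds H:¬H = 0.09/0.91 = 0.098901. For the 'positive' outcome, the likelihood ratio is 0.93/0.159 = 5.8491.
Posterior odds = 0.098901 × 5.8491 = 0.57848, so P(H|E) = 0.57848/(1+0.57848) = 0.366.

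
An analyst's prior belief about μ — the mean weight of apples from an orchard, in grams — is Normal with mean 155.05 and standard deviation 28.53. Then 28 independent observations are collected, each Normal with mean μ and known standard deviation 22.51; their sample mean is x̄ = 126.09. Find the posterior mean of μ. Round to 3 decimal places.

With known σ, the Normal prior is conjugate. Weight on the data is w = (n/σ²)/(n/σ² + 1/τ₀²) = 0.0552595/(0.0552595+0.00122856) = 0.97825.
Posterior mean = w·x̄ + (1−w)·μ₀ = 0.97825·126.09 + 0.021749·155.05 = 126.720.

Posterior mean ≈ 126.720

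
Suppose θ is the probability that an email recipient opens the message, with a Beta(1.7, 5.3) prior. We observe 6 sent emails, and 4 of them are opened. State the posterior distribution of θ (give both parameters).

Observing 4 successes and 2 failures updates Beta(1.7, 5.3) by adding the success and failure counts to the two shape parameters: α = 1.7+4 = 5.7, β = 5.3+2 = 7.3.

Posterior: Beta(5.7, 7.3)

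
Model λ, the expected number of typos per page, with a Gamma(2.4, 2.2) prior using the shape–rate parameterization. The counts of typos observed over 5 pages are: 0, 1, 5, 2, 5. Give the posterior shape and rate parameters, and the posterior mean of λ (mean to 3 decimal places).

The Poisson likelihood adds the total count to the shape and the number of exposure periods to the rate. Here ∑xᵢ = 13 and n = 5, so shape 2.4→15.4 and rate 2.2→7.2.
E[λ | data] = 15.4/7.2 = 2.139.

Posterior: Gamma(shape=15.4, rate=7.2); mean ≈ 2.139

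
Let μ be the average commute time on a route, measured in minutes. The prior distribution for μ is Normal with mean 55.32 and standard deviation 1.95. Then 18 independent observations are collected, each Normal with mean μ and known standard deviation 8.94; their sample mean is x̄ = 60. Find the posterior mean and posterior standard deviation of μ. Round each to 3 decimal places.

Prior precision 1/τ₀² = 1/1.95² = 0.262985; data precision n/σ² = 18/8.94² = 0.225215.
Posterior precision = 0.262985 + 0.225215 = 0.488200, giving posterior SD = 1/√0.488200 = 1.431.
Posterior mean = (0.262985·55.32 + 0.225215·60) / 0.488200 = 57.479.

Posterior mean ≈ 57.479; posterior SD ≈ 1.431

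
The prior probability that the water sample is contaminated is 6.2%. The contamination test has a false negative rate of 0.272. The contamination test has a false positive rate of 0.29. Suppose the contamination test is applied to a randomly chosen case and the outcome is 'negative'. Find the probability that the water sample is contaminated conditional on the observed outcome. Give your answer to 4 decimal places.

Write H for 'the water sample is contaminated'. Prior odds H:¬H = 0.062/0.938 = 0.066098. For the 'negative' outcome, the likelihood ratio is 0.272/0.71 = 0.38310.
Posterior odds = 0.066098 × 0.38310 = 0.025322, so P(H|E) = 0.025322/(1+0.025322) = 0.0247.

P(H | E) ≈ 0.0247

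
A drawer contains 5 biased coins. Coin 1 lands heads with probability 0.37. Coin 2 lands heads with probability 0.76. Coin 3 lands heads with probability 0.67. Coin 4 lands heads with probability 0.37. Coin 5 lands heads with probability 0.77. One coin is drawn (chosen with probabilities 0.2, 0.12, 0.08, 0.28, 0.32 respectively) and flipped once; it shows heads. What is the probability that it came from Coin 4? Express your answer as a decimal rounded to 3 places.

Posterior probability ≈ 0.182

Tabulate prior·likelihood by source: [1] prior 0.2, lik 0.37, product 0.07400; [2] prior 0.12, lik 0.76, product 0.09120; [3] prior 0.08, lik 0.67, product 0.05360; [4] prior 0.28, lik 0.37, product 0.1036; [5] prior 0.32, lik 0.77, product 0.2464.
Normalizing constant = 0.56880; the posterior for Coin 4 is its product over the sum, 0.1036/0.56880 = 0.182.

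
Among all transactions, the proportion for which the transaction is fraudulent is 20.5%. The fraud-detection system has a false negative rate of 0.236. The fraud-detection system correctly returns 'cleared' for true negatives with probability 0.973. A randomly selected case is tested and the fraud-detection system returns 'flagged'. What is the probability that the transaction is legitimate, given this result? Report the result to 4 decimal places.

P(¬H | E) ≈ 0.1205

Let H be the event that the transaction is fraudulent. P(H) = 0.205, so P(¬H) = 0.795. With E the 'flagged' result, P(E|H) = 0.764 and P(E|¬H) = 0.027.
P(E) = 0.764·0.205 + 0.027·0.795 = 0.15662 + 0.021465 = 0.17808.
By Bayes' theorem, P(H|E) = 0.15662 / 0.17808 = 0.8795. Hence P(¬H|E) = 1 − 0.8795 = 0.1205.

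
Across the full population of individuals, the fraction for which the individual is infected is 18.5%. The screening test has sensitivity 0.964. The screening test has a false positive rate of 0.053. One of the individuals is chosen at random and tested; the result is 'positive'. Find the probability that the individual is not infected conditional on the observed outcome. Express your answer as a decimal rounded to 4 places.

Let H be the event that the individual is infected. P(H) = 0.185, so P(¬H) = 0.815. With E the 'positive' result, P(E|H) = 0.964 and P(E|¬H) = 0.053.
P(E) = 0.964·0.185 + 0.053·0.815 = 0.17834 + 0.043195 = 0.22153.
By Bayes' theorem, P(H|E) = 0.17834 / 0.22153 = 0.8050. Hence P(¬H|E) = 1 − 0.8050 = 0.1950.

P(¬H | E) ≈ 0.1950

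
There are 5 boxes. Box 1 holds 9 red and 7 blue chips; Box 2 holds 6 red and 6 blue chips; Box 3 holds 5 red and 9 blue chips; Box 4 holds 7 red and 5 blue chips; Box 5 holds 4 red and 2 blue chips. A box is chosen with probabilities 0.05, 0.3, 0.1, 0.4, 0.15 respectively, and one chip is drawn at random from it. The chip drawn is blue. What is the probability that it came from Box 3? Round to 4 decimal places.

Tabulate prior·likelihood by source: [1] prior 0.05, lik 0.4375, product 0.02188; [2] prior 0.3, lik 0.5, product 0.1500; [3] prior 0.1, lik 0.6429, product 0.06429; [4] prior 0.4, lik 0.4167, product 0.1667; [5] prior 0.15, lik 0.3333, product 0.05000.
Normalizing constant = 0.45283; the posterior for Box 3 is its product over the sum, 0.06429/0.45283 = 0.1420.

Posterior probability ≈ 0.1420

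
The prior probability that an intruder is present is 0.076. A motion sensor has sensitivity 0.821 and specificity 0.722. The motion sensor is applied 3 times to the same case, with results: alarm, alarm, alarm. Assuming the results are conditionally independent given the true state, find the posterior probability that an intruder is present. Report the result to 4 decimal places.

Posterior P(H) ≈ 0.6793

With H the event that an intruder is present, the joint likelihood of the observed sequence is P(data|H) = 0.821·0.821·0.821 = 0.55339 and P(data|¬H) = 0.278·0.278·0.278 = 0.021485.
Bayes: P(H|data) = 0.076·0.55339 / (0.076·0.55339 + 0.924·0.021485) = 0.042057/0.061910 = 0.6793.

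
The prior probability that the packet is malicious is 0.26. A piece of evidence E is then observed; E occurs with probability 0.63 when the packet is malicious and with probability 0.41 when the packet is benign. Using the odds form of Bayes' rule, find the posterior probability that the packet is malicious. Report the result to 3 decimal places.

Posterior probability ≈ 0.351

Prior odds = 0.26/(1−0.26) = 0.35135.
Likelihood ratio for E = 0.63/0.41 = 1.5366.
Posterior odds = prior odds × LR = 0.53988.
Posterior probability = odds/(1+odds) = 0.53988/1.5399 = 0.351.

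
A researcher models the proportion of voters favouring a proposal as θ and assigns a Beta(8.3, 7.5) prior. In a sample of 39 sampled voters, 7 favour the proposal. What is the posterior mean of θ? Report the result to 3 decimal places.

Observing 7 successes and 32 failures updates Beta(8.3, 7.5) by adding the success and failure counts to the two shape parameters: α = 8.3+7 = 15.3, β = 7.5+32 = 39.5.
Posterior mean = α/(α+β) = 15.3/54.8 = 0.279.

Posterior mean ≈ 0.279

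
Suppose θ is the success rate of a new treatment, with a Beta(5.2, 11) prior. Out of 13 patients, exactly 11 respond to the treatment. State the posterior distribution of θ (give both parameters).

The binomial likelihood is conjugate to the Beta prior: with 11 successes and 2 failures, the posterior is Beta(5.2+11, 11+2) = Beta(16.2, 13).

Posterior: Beta(16.2, 13)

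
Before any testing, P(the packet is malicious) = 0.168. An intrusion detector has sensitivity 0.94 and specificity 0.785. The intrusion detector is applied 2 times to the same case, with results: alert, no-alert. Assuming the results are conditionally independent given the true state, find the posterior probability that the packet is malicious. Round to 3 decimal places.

With H the event that the packet is malicious, the joint likelihood of the observed sequence is P(data|H) = 0.94·0.06 = 0.056400 and P(data|¬H) = 0.215·0.785 = 0.16878.
Bayes: P(H|data) = 0.168·0.056400 / (0.168·0.056400 + 0.832·0.16878) = 0.0094752/0.14990 = 0.0632.

Posterior P(H) ≈ 0.063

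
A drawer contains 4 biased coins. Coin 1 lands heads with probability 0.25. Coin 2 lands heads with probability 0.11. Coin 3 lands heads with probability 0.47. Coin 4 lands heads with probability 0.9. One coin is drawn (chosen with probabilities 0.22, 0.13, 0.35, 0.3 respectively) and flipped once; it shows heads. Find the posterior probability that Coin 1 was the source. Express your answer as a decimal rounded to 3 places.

Posterior probability ≈ 0.109

Tabulate prior·likelihood by source: [1] prior 0.22, lik 0.25, product 0.05500; [2] prior 0.13, lik 0.11, product 0.01430; [3] prior 0.35, lik 0.47, product 0.1645; [4] prior 0.3, lik 0.9, product 0.2700.
Normalizing constant = 0.50380; the posterior for Coin 1 is its product over the sum, 0.05500/0.50380 = 0.109.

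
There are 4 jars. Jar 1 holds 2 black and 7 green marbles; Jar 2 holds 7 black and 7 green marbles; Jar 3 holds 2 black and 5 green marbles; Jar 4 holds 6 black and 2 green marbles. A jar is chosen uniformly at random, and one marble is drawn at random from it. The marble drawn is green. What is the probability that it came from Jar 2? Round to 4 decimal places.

Posterior probability ≈ 0.2230

P(green|Jar 1) = 0.7778; P(green|Jar 2) = 0.5; P(green|Jar 3) = 0.7143; P(green|Jar 4) = 0.25.
Prior × likelihood for each source: 0.25·0.7778=0.1944, 0.25·0.5=0.1250, 0.25·0.7143=0.1786, 0.25·0.25=0.06250. Summing gives P(green) = 0.56052.
P(Jar 2 | green) = 0.1250 / 0.56052 = 0.2230.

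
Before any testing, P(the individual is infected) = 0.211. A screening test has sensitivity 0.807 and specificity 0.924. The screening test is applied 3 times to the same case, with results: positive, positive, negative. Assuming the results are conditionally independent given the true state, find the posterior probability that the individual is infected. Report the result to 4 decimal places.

Posterior P(H) ≈ 0.8630

With H the event that the individual is infected, the joint likelihood of the observed sequence is P(data|H) = 0.807·0.807·0.193 = 0.12569 and P(data|¬H) = 0.076·0.076·0.924 = 0.0053370.
Bayes: P(H|data) = 0.211·0.12569 / (0.211·0.12569 + 0.789·0.0053370) = 0.026521/0.030732 = 0.8630.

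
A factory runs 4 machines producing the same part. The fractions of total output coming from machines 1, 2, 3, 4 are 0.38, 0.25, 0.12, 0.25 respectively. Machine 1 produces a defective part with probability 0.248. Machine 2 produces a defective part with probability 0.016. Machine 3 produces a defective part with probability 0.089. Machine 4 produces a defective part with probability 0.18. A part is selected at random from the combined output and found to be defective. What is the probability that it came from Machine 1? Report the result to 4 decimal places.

Posterior probability ≈ 0.6123

P(defective|M1) = 0.248; P(defective|M2) = 0.016; P(defective|M3) = 0.089; P(defective|M4) = 0.18.
Prior × likelihood for each source: 0.38·0.248=0.09424, 0.25·0.016=0.004000, 0.12·0.089=0.01068, 0.25·0.18=0.04500. Summing gives P(defective) = 0.15392.
P(Machine 1 | defective) = 0.09424 / 0.15392 = 0.6123.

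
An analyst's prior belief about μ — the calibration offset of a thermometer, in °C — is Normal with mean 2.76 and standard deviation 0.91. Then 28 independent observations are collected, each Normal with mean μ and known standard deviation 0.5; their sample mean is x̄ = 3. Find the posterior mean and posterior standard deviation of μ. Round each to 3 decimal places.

Posterior mean ≈ 2.997; posterior SD ≈ 0.094

With known σ, the Normal prior is conjugate. Weight on the data is w = (n/σ²)/(n/σ² + 1/τ₀²) = 112.000/(112.000+1.20758) = 0.98933.
Posterior mean = w·x̄ + (1−w)·μ₀ = 0.98933·3 + 0.010667·2.76 = 2.997. Posterior variance = 1/(112.000+1.20758) = 0.00883333, so SD = 0.094.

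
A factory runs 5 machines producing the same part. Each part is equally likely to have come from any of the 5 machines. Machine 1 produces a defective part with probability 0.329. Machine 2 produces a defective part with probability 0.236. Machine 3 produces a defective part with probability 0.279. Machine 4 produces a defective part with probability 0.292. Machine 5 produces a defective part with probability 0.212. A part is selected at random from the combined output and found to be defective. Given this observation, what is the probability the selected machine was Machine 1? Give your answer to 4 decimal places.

Posterior probability ≈ 0.2441

P(defective|M1) = 0.329; P(defective|M2) = 0.236; P(defective|M3) = 0.279; P(defective|M4) = 0.292; P(defective|M5) = 0.212.
Prior × likelihood for each source: 0.2·0.329=0.06580, 0.2·0.236=0.04720, 0.2·0.279=0.05580, 0.2·0.292=0.05840, 0.2·0.212=0.04240. Summing gives P(defective) = 0.26960.
P(Machine 1 | defective) = 0.06580 / 0.26960 = 0.2441.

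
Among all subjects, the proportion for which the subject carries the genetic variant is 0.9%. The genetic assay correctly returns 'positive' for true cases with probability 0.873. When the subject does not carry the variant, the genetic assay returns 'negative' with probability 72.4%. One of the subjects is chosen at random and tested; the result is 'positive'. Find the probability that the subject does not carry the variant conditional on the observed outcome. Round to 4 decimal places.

Write H for 'the subject carries the genetic variant'. Prior odds H:¬H = 0.009/0.991 = 0.0090817. For the 'positive' outcome, the likelihood ratio is 0.873/0.276 = 3.1630.
Posterior odds = 0.0090817 × 3.1630 = 0.028726, so P(H|E) = 0.028726/(1+0.028726) = 0.0279. Then P(¬H|E) = 1 − 0.0279 = 0.9721.

P(¬H | E) ≈ 0.9721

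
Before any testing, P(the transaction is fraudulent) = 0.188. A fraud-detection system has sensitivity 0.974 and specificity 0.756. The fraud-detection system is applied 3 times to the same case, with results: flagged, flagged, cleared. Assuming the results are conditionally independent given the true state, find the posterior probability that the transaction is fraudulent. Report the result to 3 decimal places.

Let H be the event that the transaction is fraudulent; start with P(H) = 0.188. P('flagged'|H) = 0.974, P('flagged'|¬H) = 0.244.
Update on result 1 ('flagged'): P(H) ← 0.974·0.1880 / (0.974·0.1880 + 0.244·0.8120) = 0.18311/0.38124 = 0.4803.
Update on result 2 ('flagged'): P(H) ← 0.974·0.4803 / (0.974·0.4803 + 0.244·0.5197) = 0.46782/0.59462 = 0.7867.
Update on result 3 ('cleared'): P(H) ← 0.026·0.7867 / (0.026·0.7867 + 0.756·0.2133) = 0.020455/0.18167 = 0.1126.

Posterior P(H) ≈ 0.113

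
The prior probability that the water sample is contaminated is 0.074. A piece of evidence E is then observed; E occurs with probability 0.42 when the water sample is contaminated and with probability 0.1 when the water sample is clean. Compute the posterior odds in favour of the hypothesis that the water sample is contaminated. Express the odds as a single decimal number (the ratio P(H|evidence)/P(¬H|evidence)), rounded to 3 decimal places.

Posterior odds ≈ 0.336

Prior odds = 0.074/(1−0.074) = 0.079914. In log-odds, ln(0.079914) = -2.5268.
Add log likelihood ratio: ln(4.2000) = 1.4351.
Posterior log-odds = -1.0917, so posterior odds = exp(-1.0917) = 0.33564.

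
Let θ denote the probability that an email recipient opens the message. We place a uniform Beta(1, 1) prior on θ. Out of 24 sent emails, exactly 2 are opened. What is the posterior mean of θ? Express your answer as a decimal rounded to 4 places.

The binomial likelihood is conjugate to the Beta prior: with 2 successes and 22 failures, the posterior is Beta(1+2, 1+22) = Beta(3, 23).
E[θ | data] = 3/(3+23) = 0.1154.

Posterior mean ≈ 0.1154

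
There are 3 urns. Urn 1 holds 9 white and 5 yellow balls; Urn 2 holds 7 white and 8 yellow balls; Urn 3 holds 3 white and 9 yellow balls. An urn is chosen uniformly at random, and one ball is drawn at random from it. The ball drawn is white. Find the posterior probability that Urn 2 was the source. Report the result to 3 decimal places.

Tabulate prior·likelihood by source: [1] prior 0.333333, lik 0.6429, product 0.2143; [2] prior 0.333333, lik 0.4667, product 0.1556; [3] prior 0.333333, lik 0.25, product 0.08333.
Normalizing constant = 0.45317; the posterior for Urn 2 is its product over the sum, 0.1556/0.45317 = 0.343.

Posterior probability ≈ 0.343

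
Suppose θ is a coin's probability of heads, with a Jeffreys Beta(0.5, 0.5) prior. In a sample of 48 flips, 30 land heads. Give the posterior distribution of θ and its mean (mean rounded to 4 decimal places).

Posterior: Beta(30.5, 18.5); mean ≈ 0.6224

The binomial likelihood is conjugate to the Beta prior: with 30 successes and 18 failures, the posterior is Beta(0.5+30, 0.5+18) = Beta(30.5, 18.5).
E[θ | data] = 30.5/(30.5+18.5) = 0.6224.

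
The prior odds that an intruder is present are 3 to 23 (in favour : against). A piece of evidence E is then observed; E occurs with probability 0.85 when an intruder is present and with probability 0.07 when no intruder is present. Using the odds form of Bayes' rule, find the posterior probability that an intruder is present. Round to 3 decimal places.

Prior odds = 3/23 = 0.13043.
Likelihood ratio for E = 0.85/0.07 = 12.143.
Posterior odds = prior odds × LR = 1.5839.
Posterior probability = odds/(1+odds) = 1.5839/2.5839 = 0.613.

Posterior probability ≈ 0.613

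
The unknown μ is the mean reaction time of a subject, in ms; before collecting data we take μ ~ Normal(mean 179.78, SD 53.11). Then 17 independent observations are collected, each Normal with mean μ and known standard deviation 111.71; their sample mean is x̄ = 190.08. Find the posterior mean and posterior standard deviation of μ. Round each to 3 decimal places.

Posterior mean ≈ 187.953; posterior SD ≈ 24.135

With known σ, the Normal prior is conjugate. Weight on the data is w = (n/σ²)/(n/σ² + 1/τ₀²) = 0.00136228/(0.00136228+0.00035453) = 0.79350.
Posterior mean = w·x̄ + (1−w)·μ₀ = 0.79350·190.08 + 0.20650·179.78 = 187.953. Posterior variance = 1/(0.00136228+0.00035453) = 582.479, so SD = 24.135.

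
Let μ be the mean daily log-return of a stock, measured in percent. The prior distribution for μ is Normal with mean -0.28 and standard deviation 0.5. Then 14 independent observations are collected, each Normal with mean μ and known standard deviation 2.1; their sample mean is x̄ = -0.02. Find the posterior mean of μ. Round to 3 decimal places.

Prior precision 1/τ₀² = 1/0.5² = 4.00000; data precision n/σ² = 14/2.1² = 3.17460.
Posterior precision = 4.00000 + 3.17460 = 7.17460.
Posterior mean = (4.00000·-0.28 + 3.17460·-0.02) / 7.17460 = -0.165.

Posterior mean ≈ -0.165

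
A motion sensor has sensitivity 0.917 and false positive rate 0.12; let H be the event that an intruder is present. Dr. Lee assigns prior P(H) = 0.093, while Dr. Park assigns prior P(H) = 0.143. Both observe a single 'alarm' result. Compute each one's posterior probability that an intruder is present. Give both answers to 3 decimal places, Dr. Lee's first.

Dr. Lee: 0.439; Dr. Park: 0.560

P('+'|H) = 0.917, P('+'|¬H) = 0.12.
Dr. Lee: numerator 0.917·0.093 = 0.085281; evidence = 0.085281+0.12·0.907 = 0.19412; posterior = 0.439.
Dr. Park: numerator 0.917·0.143 = 0.13113; evidence = 0.13113+0.12·0.857 = 0.23397; posterior = 0.560.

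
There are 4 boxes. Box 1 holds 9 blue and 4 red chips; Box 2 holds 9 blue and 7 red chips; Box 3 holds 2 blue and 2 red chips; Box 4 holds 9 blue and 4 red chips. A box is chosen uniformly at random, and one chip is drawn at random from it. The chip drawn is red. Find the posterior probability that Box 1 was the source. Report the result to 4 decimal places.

Posterior probability ≈ 0.1981

Tabulate prior·likelihood by source: [1] prior 0.25, lik 0.3077, product 0.07692; [2] prior 0.25, lik 0.4375, product 0.1094; [3] prior 0.25, lik 0.5, product 0.1250; [4] prior 0.25, lik 0.3077, product 0.07692.
Normalizing constant = 0.38822; the posterior for Box 1 is its product over the sum, 0.07692/0.38822 = 0.1981.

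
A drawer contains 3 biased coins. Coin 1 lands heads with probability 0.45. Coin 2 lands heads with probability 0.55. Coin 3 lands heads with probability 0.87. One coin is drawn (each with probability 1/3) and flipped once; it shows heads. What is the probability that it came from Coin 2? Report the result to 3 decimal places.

Tabulate prior·likelihood by source: [1] prior 0.333333, lik 0.45, product 0.1500; [2] prior 0.333333, lik 0.55, product 0.1833; [3] prior 0.333333, lik 0.87, product 0.2900.
Normalizing constant = 0.62333; the posterior for Coin 2 is its product over the sum, 0.1833/0.62333 = 0.294.

Posterior probability ≈ 0.294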